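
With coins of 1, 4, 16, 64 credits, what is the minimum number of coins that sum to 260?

260 − 4×64→4 − 1×4→0
Total coins = 4 + 1 = 5

5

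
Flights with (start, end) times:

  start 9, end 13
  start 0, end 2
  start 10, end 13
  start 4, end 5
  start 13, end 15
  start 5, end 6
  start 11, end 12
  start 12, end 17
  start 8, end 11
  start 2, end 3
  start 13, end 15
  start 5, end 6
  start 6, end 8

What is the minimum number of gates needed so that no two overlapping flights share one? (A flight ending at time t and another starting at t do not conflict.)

Count concurrent intervals with a sweep; the peak is the room count.
Events (time:±→running): 0:+→1 2:-→0 2:+→1 3:-→0 4:+→1 5:-→0 5:+→1 5:+→2 6:-→1 6:-→0 6:+→1 8:-→0 8:+→1 9:+→2 10:+→3 … peak 3.

3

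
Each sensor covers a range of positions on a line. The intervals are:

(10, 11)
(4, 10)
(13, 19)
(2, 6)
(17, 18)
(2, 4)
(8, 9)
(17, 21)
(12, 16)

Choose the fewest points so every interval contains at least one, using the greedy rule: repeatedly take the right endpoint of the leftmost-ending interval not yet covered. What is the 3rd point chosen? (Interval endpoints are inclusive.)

Sort by right endpoint; whenever an interval is uncovered, place a point at its right end.
Sorted: [2,4] [2,6] [8,9] [4,10] [10,11] [12,16] [17,18] [13,19] [17,21]
{[2,4],[2,6]} hit by 4; {[8,9],[4,10]} hit by 9; {[10,11]} hit by 11; {[12,16]} hit by 16; {[17,18],[13,19],[17,21]} hit by 18.
Points: 4, 9, 11, 16, 18 (5 total).

11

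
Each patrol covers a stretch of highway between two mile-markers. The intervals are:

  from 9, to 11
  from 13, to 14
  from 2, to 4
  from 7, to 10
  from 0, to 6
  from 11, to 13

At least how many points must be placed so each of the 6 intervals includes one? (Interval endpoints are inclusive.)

3

Process intervals by earliest right end; each time one isn't hit yet, stab at its right endpoint.
Sorted: [2,4] [0,6] [7,10] [9,11] [11,13] [13,14]
{[2,4],[0,6]} hit by 4; {[7,10],[9,11]} hit by 10; {[11,13],[13,14]} hit by 13.
Points: 4, 10, 13 (3 total).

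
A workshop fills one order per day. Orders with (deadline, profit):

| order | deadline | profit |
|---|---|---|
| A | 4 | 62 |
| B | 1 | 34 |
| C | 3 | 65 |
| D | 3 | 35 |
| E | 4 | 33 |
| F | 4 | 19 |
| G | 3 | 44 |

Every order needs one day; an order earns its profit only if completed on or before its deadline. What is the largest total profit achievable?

206

Profit order: C=65 A=62 G=44 D=35 B=34 E=33 F=19
Assign: C→slot 3, A→slot 4, G→slot 2, D→slot 1, B skipped, E skipped, F skipped.
Slots: [1:D] [2:G] [3:C] [4:A]
Profit = 35 + 44 + 65 + 62 = 206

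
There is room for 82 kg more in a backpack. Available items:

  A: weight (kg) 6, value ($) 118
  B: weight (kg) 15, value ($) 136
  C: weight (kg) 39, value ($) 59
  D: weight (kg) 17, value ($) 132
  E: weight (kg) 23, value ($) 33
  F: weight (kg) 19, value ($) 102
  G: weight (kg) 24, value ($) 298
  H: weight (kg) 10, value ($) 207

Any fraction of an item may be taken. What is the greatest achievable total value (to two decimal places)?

944.68

Ratios (sorted): H 20.70, A 19.67, G 12.42, B 9.07, D 7.76, F 5.37, C 1.51, E 1.43
take H (10 @ 207); take A (6 @ 118); take G (24 @ 298); take B (15 @ 136); take D (17 @ 132); take 10/19 of F → 53.68. Capacity used 82/82.
Total value = 944.68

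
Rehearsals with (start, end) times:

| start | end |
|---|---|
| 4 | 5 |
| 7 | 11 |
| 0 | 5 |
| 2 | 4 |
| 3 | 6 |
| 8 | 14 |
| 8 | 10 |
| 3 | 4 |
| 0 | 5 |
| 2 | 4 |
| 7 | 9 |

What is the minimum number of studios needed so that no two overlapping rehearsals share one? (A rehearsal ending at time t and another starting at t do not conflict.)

The answer is the maximum number of intervals overlapping at any instant.
starts: [0, 0, 2, 2, 3, 3, 4, 7, 7, 8, 8]
ends:   [4, 4, 4, 5, 5, 5, 6, 9, 10, 11, 14]
s0→1 s0→2 s2→3 s2→4 s3→5 s3→6  — peak 6.

6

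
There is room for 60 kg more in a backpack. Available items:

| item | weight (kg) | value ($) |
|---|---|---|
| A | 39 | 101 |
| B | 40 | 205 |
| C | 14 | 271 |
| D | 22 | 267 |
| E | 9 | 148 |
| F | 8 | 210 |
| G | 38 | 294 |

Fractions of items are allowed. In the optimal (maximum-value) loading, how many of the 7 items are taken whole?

4

Ratios (sorted): F 26.25, C 19.36, E 16.44, D 12.14, G 7.74, B 5.12, A 2.59
take F (8 @ 210); take C (14 @ 271); take E (9 @ 148); take D (22 @ 267); take 7/38 of G → 54.16. Capacity used 60/60.
4 item(s) taken whole; one partial (take 7/38 of G).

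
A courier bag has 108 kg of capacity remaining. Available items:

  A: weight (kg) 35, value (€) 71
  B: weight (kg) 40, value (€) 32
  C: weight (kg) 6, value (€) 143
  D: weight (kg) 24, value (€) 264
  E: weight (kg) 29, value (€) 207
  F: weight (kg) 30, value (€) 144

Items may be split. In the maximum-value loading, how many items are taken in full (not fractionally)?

Sort by value per unit weight and fill in that order.
Ratios (sorted): C 23.83, D 11.00, E 7.14, F 4.80, A 2.03, B 0.80
take C (6 @ 143); take D (24 @ 264); take E (29 @ 207); take F (30 @ 144); take 19/35 of A → 38.54. Capacity used 108/108.
4 item(s) taken whole; one partial (take 19/35 of A).

4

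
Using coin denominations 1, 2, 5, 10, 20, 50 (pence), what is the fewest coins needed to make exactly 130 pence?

4

Greedy: take as many of the largest coin as possible, then repeat with the remainder.
130 = 2×50 + 1×20 + 1×10
Total coins = 2 + 1 + 1 = 4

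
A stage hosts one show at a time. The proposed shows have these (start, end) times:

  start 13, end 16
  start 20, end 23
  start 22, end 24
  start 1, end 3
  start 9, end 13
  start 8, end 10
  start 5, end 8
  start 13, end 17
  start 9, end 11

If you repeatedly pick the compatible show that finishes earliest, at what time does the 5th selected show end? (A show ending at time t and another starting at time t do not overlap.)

Order by finish time; keep every interval that doesn't clash with the previous kept one.
Sorted by end: (1,3)  (5,8)  (8,10)  (9,11)  (9,13)  (13,16)  (13,17)  (20,23)  (22,24)
take (1,3); take (5,8); take (8,10); take (13,16); skip (13,17); take (20,23).
Selected: (1,3) (5,8) (8,10) (13,16) (20,23)

23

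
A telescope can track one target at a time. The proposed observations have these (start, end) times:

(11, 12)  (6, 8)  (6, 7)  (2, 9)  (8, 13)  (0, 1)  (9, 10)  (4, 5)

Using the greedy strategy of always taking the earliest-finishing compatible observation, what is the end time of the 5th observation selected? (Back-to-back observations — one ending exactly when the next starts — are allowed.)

Greedy by earliest finish: after sorting by end time, pick each interval compatible with the last pick.
By end time: (0,1), (4,5), (6,7), (6,8), (2,9), (9,10), (11,12), (8,13).
Pick (0,1); next start ≥ 1 → (4,5); next start ≥ 5 → (6,7); next start ≥ 7 → (9,10); next start ≥ 10 → (11,12).
Selected: (0,1) (4,5) (6,7) (9,10) (11,12)

12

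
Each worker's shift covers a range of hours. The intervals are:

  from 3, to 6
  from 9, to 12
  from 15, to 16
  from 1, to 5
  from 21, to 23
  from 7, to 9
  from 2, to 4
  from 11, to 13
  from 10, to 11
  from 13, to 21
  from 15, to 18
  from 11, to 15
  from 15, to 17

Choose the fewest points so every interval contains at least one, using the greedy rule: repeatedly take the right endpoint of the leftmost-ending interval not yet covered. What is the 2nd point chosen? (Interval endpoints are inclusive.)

Process intervals by earliest right end; each time one isn't hit yet, stab at its right endpoint.
Sorted: [2,4] [1,5] [3,6] [7,9] [10,11] [9,12] [11,13] [11,15] [15,16] [15,17] [15,18] [13,21] [21,23]
{[2,4],[1,5],[3,6]} hit by 4; {[7,9]} hit by 9; {[10,11],[9,12],[11,13],[11,15]} hit by 11; {[15,16],[15,17],[15,18],[13,21]} hit by 16; {[21,23]} hit by 23.
Points: 4, 9, 11, 16, 23 (5 total).

9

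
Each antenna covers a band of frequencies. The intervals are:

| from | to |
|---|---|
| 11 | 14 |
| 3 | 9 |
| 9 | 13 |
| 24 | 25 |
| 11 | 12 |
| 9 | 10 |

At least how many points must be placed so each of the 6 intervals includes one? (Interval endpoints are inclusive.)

Process intervals by earliest right end; each time one isn't hit yet, stab at its right endpoint.
Sorted: [3,9] [9,10] [11,12] [9,13] [11,14] [24,25]
{[3,9],[9,10]} hit by 9; {[11,12],[9,13],[11,14]} hit by 12; {[24,25]} hit by 25.
Points: 9, 12, 25 (3 total).

3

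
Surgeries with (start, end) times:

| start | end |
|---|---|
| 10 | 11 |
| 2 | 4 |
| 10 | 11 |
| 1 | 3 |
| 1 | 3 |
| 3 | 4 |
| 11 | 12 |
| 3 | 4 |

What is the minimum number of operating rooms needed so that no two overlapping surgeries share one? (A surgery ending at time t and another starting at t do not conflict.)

Count concurrent intervals with a sweep; the peak is the room count.
starts: [1, 1, 2, 3, 3, 10, 10, 11]
ends:   [3, 3, 4, 4, 4, 11, 11, 12]
s1→1 s1→2 s2→3  — peak 3.

3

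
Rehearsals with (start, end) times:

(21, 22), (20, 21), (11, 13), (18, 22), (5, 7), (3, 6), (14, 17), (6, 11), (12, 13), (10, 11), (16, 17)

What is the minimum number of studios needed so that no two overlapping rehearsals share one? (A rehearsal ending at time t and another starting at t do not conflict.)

2

Count concurrent intervals with a sweep; the peak is the room count.
starts: [3, 5, 6, 10, 11, 12, 14, 16, 18, 20, 21]
ends:   [6, 7, 11, 11, 13, 13, 17, 17, 21, 22, 22]
s3→1 s5→2  — peak 2.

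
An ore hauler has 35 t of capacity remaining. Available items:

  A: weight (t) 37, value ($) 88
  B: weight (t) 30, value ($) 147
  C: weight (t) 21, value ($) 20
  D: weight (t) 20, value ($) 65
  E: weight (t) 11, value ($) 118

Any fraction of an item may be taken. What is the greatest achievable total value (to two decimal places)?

235.60

Greedy by value/weight ratio, highest first.
Order: E (118/11=10.73) > B (147/30=4.90) > D (65/20=3.25) > A (88/37=2.38) > C (20/21=0.95)
Fill: take E (11 @ 118) → take 24/30 of B → 117.60; 35/35 used.
Total value = 235.60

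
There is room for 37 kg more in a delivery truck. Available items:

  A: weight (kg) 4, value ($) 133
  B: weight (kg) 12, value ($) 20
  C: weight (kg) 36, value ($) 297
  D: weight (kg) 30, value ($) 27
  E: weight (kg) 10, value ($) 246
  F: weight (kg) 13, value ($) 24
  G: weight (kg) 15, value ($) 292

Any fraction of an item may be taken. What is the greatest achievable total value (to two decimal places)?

737.00

Sort by value per unit weight and fill in that order.
Order: A (133/4=33.25) > E (246/10=24.60) > G (292/15=19.47) > C (297/36=8.25) > F (24/13=1.85) > B (20/12=1.67) > D (27/30=0.90)
Fill: take A (4 @ 133) → take E (10 @ 246) → take G (15 @ 292) → take 8/36 of C → 66.00; 37/37 used.
Total value = 737.00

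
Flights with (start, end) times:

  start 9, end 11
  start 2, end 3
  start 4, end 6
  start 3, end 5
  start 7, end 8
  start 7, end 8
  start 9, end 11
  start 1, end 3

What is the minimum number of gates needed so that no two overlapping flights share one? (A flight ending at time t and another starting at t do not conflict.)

Count concurrent intervals with a sweep; the peak is the room count.
Events (time:±→running): 1:+→1 2:+→2 … peak 2.

2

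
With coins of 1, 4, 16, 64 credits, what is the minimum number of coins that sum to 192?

3

Use the largest denomination that fits, subtract, and repeat.
192 = 3×64
Total coins = 3 = 3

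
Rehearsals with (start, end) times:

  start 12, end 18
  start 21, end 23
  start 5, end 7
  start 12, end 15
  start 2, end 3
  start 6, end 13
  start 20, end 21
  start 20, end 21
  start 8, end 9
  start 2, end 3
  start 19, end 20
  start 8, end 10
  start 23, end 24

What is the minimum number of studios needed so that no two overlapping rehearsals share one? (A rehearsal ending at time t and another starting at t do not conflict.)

Events (time:±→running): 2:+→1 2:+→2 3:-→1 3:-→0 5:+→1 6:+→2 7:-→1 8:+→2 8:+→3 … peak 3.

3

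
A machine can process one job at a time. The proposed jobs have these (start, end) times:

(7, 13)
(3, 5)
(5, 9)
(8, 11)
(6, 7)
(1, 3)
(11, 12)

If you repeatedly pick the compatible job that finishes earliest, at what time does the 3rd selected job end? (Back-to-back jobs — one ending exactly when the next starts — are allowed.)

7

Sorted by end: (1,3)  (3,5)  (6,7)  (5,9)  (8,11)  (11,12)  (7,13)
take (1,3); take (3,5); take (6,7); skip (5,9); take (8,11); take (11,12).
Selected: (1,3) (3,5) (6,7) (8,11) (11,12)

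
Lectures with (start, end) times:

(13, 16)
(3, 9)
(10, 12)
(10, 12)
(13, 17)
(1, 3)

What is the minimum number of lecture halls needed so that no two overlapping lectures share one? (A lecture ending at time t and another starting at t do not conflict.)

2

Count concurrent intervals with a sweep; the peak is the room count.
starts: [1, 3, 10, 10, 13, 13]
ends:   [3, 9, 12, 12, 16, 17]
s1→1 e3→0 s3→1 e9→0 s10→1 s10→2  — peak 2.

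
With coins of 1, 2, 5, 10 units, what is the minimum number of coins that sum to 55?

6

55 = 5×10 + 1×5
Total coins = 5 + 1 = 6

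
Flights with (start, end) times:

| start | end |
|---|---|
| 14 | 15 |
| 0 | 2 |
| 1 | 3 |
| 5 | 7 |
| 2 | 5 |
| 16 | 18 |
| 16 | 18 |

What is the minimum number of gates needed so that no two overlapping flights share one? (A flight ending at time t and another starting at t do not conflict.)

Events (time:±→running): 0:+→1 1:+→2 … peak 2.

2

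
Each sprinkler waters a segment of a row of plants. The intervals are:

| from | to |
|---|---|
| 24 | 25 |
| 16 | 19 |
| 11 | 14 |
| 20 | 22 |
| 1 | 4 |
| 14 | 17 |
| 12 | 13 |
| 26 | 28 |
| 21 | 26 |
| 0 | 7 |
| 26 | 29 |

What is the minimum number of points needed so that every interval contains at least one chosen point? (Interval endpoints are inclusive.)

Sort by right endpoint; whenever an interval is uncovered, place a point at its right end.
By right end: [1,4]  [0,7]  [12,13]  [11,14]  [14,17]  [16,19]  [20,22]  [24,25]  [21,26]  [26,28]  [26,29]
[1,4] uncovered → point at 4; [12,13] uncovered → point at 13; [14,17] uncovered → point at 17; [20,22] uncovered → point at 22; [24,25] uncovered → point at 25; [26,28] uncovered → point at 28.
Points: 4, 13, 17, 22, 25, 28 (6 total).

6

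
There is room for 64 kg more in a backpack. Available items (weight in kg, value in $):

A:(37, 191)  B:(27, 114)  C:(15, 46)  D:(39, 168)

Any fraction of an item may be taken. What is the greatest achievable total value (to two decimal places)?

307.31

Sort by value per unit weight and fill in that order.
Ratios (sorted): A 5.16, D 4.31, B 4.22, C 3.07
take A (37 @ 191); take 27/39 of D → 116.31. Capacity used 64/64.
Total value = 307.31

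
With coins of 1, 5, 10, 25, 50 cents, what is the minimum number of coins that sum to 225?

5

225 − 4×50→25 − 1×25→0
Total coins = 4 + 1 = 5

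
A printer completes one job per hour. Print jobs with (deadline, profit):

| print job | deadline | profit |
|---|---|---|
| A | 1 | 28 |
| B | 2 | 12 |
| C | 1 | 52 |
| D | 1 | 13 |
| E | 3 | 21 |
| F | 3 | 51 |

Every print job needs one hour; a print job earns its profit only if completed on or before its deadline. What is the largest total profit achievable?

By profit: C(d1,52), F(d3,51), A(d1,28), E(d3,21), D(d1,13), B(d2,12)
C→slot 1; F→slot 3; A skipped; E→slot 2; D skipped; B skipped.
Profit = 52 + 21 + 51 = 124

124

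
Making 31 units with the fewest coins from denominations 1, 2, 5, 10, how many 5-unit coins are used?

0

Use the largest denomination that fits, subtract, and repeat.
31 − 3×10→1 − 1×1→0
Count of 5: 0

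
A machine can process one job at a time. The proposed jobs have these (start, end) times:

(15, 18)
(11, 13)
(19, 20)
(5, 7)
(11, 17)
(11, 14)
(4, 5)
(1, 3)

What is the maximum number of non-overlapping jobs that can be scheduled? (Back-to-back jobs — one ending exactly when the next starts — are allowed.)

Sort by end time and greedily take each interval whose start is ≥ the last chosen end.
By end time: (1,3), (4,5), (5,7), (11,13), (11,14), (11,17), (15,18), (19,20).
Pick (1,3); next start ≥ 3 → (4,5); next start ≥ 5 → (5,7); next start ≥ 7 → (11,13); next start ≥ 13 → (15,18); next start ≥ 18 → (19,20).
Selected 6 jobs.

6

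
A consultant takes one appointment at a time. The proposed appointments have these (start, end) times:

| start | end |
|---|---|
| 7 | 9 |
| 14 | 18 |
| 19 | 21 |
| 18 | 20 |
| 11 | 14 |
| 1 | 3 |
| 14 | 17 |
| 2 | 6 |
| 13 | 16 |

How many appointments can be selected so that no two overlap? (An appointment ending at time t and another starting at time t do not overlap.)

5

Greedy by earliest finish: after sorting by end time, pick each interval compatible with the last pick.
Sorted by end: (1,3)  (2,6)  (7,9)  (11,14)  (13,16)  (14,17)  (14,18)  (18,20)  (19,21)
take (1,3); skip (2,6); take (7,9); take (11,14); skip (13,16); take (14,17); take (18,20).
Selected 5 appointments.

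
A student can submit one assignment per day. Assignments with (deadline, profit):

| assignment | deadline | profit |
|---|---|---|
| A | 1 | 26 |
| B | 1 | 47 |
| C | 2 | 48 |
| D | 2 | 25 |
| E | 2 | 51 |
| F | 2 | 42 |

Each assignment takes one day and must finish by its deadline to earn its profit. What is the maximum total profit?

Profit order: E=51 C=48 B=47 F=42 A=26 D=25
Assign: E→slot 2, C→slot 1, B skipped, F skipped, A skipped, D skipped.
Slots: [1:C] [2:E]
Profit = 48 + 51 = 99

99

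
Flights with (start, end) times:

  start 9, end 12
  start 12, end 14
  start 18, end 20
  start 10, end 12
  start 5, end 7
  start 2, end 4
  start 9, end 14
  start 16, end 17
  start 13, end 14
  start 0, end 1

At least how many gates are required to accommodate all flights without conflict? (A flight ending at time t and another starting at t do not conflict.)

Count concurrent intervals with a sweep; the peak is the room count.
starts: [0, 2, 5, 9, 9, 10, 12, 13, 16, 18]
ends:   [1, 4, 7, 12, 12, 14, 14, 14, 17, 20]
s0→1 e1→0 s2→1 e4→0 s5→1 e7→0 s9→1 s9→2 s10→3  — peak 3.

3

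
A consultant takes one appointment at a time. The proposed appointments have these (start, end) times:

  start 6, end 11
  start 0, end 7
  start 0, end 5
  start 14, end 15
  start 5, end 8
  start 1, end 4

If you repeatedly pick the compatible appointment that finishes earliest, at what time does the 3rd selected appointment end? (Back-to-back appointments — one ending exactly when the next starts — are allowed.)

15

Order by finish time; keep every interval that doesn't clash with the previous kept one.
Sorted by end: (1,4)  (0,5)  (0,7)  (5,8)  (6,11)  (14,15)
take (1,4); skip (0,7); take (5,8); take (14,15).
Selected: (1,4) (5,8) (14,15)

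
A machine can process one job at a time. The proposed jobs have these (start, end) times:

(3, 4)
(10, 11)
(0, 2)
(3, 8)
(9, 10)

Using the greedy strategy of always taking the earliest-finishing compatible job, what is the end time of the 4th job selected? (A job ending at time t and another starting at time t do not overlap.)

11

Sort by end time and greedily take each interval whose start is ≥ the last chosen end.
By end time: (0,2), (3,4), (3,8), (9,10), (10,11).
Pick (0,2); next start ≥ 2 → (3,4); next start ≥ 4 → (9,10); next start ≥ 10 → (10,11).
Selected: (0,2) (3,4) (9,10) (10,11)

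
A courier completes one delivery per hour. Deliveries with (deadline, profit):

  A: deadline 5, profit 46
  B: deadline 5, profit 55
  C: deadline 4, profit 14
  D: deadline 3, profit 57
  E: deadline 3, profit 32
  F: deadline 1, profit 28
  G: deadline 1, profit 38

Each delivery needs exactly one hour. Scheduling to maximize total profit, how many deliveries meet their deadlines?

5

By profit: D(d3,57), B(d5,55), A(d5,46), G(d1,38), E(d3,32), F(d1,28), C(d4,14)
D→slot 3; B→slot 5; A→slot 4; G→slot 1; E→slot 2; F skipped; C skipped.
5 of 7 scheduled.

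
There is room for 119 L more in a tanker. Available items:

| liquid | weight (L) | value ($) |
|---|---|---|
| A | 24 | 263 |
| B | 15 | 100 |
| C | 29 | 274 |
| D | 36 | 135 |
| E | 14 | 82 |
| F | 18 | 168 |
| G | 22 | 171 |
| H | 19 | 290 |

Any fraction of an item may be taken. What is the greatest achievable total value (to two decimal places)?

1212.67

Ratios (sorted): H 15.26, A 10.96, C 9.45, F 9.33, G 7.77, B 6.67, E 5.86, D 3.75
take H (19 @ 290); take A (24 @ 263); take C (29 @ 274); take F (18 @ 168); take G (22 @ 171); take 7/15 of B → 46.67. Capacity used 119/119.
Total value = 1212.67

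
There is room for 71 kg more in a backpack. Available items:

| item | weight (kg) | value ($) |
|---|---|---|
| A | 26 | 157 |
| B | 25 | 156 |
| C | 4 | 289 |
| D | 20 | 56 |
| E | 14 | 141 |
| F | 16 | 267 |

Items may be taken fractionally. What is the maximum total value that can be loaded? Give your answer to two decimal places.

Greedy by value/weight ratio, highest first.
Ratios (sorted): C 72.25, F 16.69, E 10.07, B 6.24, A 6.04, D 2.80
take C (4 @ 289); take F (16 @ 267); take E (14 @ 141); take B (25 @ 156); take 12/26 of A → 72.46. Capacity used 71/71.
Total value = 925.46

925.46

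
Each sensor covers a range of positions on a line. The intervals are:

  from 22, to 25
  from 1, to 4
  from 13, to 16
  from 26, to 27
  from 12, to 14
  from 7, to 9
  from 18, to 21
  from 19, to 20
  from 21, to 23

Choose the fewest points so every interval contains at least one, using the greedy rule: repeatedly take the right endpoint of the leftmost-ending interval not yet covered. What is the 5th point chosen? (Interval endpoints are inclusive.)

Sort by right endpoint; whenever an interval is uncovered, place a point at its right end.
Sorted: [1,4] [7,9] [12,14] [13,16] [19,20] [18,21] [21,23] [22,25] [26,27]
{[1,4]} hit by 4; {[7,9]} hit by 9; {[12,14],[13,16]} hit by 14; {[19,20],[18,21]} hit by 20; {[21,23],[22,25]} hit by 23; {[26,27]} hit by 27.
Points: 4, 9, 14, 20, 23, 27 (6 total).

23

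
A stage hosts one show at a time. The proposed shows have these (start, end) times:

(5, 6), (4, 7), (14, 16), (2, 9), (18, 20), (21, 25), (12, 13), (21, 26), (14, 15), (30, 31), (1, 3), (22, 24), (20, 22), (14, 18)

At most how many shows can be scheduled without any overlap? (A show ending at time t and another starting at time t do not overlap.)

Sort by end time and greedily take each interval whose start is ≥ the last chosen end.
Sorted by end: (1,3)  (5,6)  (4,7)  (2,9)  (12,13)  (14,15)  (14,16)  (14,18)  (18,20)  (20,22)  (22,24)  (21,25)  (21,26)  (30,31)
take (1,3); take (5,6); skip (4,7); skip (2,9); take (12,13); take (14,15); take (18,20); take (20,22); take (22,24); skip (21,26); take (30,31).
Selected 8 shows.

8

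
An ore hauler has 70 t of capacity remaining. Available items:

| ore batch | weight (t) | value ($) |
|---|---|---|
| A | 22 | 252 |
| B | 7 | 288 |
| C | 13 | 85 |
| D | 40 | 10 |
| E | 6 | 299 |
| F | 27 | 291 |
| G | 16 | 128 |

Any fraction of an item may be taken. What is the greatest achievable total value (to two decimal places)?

1194.00

Order: E (299/6=49.83) > B (288/7=41.14) > A (252/22=11.45) > F (291/27=10.78) > G (128/16=8.00) > C (85/13=6.54) > D (10/40=0.25)
Fill: take E (6 @ 299) → take B (7 @ 288) → take A (22 @ 252) → take F (27 @ 291) → take 8/16 of G → 64.00; 70/70 used.
Total value = 1194.00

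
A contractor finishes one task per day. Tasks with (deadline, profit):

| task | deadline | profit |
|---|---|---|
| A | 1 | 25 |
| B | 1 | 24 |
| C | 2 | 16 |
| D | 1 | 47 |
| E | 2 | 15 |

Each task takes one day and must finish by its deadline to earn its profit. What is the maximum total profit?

63

By profit: D(d1,47), A(d1,25), B(d1,24), C(d2,16), E(d2,15)
D→slot 1; A skipped; B skipped; C→slot 2; E skipped.
Profit = 47 + 16 = 63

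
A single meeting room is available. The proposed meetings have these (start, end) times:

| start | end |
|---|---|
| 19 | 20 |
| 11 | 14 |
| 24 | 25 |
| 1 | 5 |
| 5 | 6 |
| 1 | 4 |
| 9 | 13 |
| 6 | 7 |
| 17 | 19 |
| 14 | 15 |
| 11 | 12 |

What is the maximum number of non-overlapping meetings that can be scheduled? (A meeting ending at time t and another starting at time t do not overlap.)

8

Order by finish time; keep every interval that doesn't clash with the previous kept one.
Sorted by end: (1,4)  (1,5)  (5,6)  (6,7)  (11,12)  (9,13)  (11,14)  (14,15)  (17,19)  (19,20)  (24,25)
take (1,4); skip (1,5); take (5,6); take (6,7); take (11,12); skip (9,13); take (14,15); take (17,19); take (19,20); take (24,25).
Selected 8 meetings.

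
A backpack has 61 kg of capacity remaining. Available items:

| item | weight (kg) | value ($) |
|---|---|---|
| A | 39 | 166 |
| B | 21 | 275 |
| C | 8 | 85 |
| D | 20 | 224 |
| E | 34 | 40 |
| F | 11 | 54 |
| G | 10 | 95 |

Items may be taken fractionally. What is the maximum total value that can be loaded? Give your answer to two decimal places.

Greedy by value/weight ratio, highest first.
Order: B (275/21=13.10) > D (224/20=11.20) > C (85/8=10.62) > G (95/10=9.50) > F (54/11=4.91) > A (166/39=4.26) > E (40/34=1.18)
Fill: take B (21 @ 275) → take D (20 @ 224) → take C (8 @ 85) → take G (10 @ 95) → take 2/11 of F → 9.82; 61/61 used.
Total value = 688.82

688.82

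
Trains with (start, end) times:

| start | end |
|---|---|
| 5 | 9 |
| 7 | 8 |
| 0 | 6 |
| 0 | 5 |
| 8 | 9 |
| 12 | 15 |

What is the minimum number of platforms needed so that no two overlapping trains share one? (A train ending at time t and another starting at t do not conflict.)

2

Count concurrent intervals with a sweep; the peak is the room count.
starts: [0, 0, 5, 7, 8, 12]
ends:   [5, 6, 8, 9, 9, 15]
s0→1 s0→2  — peak 2.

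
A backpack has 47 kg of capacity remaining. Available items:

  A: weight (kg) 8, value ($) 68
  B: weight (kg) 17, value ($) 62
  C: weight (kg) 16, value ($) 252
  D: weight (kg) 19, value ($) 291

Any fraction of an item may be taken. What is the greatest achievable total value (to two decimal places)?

625.59

Greedy by value/weight ratio, highest first.
Ratios (sorted): C 15.75, D 15.32, A 8.50, B 3.65
take C (16 @ 252); take D (19 @ 291); take A (8 @ 68); take 4/17 of B → 14.59. Capacity used 47/47.
Total value = 625.59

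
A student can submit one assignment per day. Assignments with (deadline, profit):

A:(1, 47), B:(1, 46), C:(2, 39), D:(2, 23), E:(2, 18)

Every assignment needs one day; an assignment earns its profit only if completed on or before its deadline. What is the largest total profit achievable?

Profit order: A=47 B=46 C=39 D=23 E=18
Assign: A→slot 1, B skipped, C→slot 2, D skipped, E skipped.
Slots: [1:A] [2:C]
Profit = 47 + 39 = 86

86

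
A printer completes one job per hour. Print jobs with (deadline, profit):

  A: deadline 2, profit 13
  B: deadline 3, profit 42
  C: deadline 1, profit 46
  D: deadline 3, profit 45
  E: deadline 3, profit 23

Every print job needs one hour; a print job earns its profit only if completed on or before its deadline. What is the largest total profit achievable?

By profit: C(d1,46), D(d3,45), B(d3,42), E(d3,23), A(d2,13)
C→slot 1; D→slot 3; B→slot 2; E skipped; A skipped.
Profit = 46 + 42 + 45 = 133

133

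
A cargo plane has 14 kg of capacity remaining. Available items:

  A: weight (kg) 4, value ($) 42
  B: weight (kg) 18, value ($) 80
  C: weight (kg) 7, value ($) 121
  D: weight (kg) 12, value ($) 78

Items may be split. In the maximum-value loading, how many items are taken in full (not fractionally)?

2

Order: C (121/7=17.29) > A (42/4=10.50) > D (78/12=6.50) > B (80/18=4.44)
Fill: take C (7 @ 121) → take A (4 @ 42) → take 3/12 of D → 19.50; 14/14 used.
2 item(s) taken whole; one partial (take 3/12 of D).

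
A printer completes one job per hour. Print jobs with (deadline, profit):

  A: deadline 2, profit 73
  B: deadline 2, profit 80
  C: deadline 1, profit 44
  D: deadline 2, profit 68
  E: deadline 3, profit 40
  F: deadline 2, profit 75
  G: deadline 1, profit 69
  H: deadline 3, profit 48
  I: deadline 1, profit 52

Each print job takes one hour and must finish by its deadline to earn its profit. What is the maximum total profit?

203

By profit: B(d2,80), F(d2,75), A(d2,73), G(d1,69), D(d2,68), I(d1,52), H(d3,48), C(d1,44), E(d3,40)
B→slot 2; F→slot 1; A skipped; G skipped; D skipped; I skipped; H→slot 3; C skipped; E skipped.
Profit = 75 + 80 + 48 = 203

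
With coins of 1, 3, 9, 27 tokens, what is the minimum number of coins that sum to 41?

5

41 − 1×27→14 − 1×9→5 − 1×3→2 − 2×1→0
Total coins = 1 + 1 + 1 + 2 = 5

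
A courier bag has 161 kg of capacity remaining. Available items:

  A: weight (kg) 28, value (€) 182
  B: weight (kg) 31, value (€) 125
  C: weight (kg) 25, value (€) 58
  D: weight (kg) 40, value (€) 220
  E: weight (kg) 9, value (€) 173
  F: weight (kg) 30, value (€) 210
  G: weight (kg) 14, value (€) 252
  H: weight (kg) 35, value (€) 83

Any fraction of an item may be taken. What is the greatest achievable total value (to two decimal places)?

Sort by value per unit weight and fill in that order.
Ratios (sorted): E 19.22, G 18.00, F 7.00, A 6.50, D 5.50, B 4.03, H 2.37, C 2.32
take E (9 @ 173); take G (14 @ 252); take F (30 @ 210); take A (28 @ 182); take D (40 @ 220); take B (31 @ 125); take 9/35 of H → 21.34. Capacity used 161/161.
Total value = 1183.34

1183.34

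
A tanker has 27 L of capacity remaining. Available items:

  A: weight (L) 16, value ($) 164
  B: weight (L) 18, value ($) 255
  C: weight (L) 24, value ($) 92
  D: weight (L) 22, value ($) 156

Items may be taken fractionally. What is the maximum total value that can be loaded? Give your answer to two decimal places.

347.25

Greedy by value/weight ratio, highest first.
Ratios (sorted): B 14.17, A 10.25, D 7.09, C 3.83
take B (18 @ 255); take 9/16 of A → 92.25. Capacity used 27/27.
Total value = 347.25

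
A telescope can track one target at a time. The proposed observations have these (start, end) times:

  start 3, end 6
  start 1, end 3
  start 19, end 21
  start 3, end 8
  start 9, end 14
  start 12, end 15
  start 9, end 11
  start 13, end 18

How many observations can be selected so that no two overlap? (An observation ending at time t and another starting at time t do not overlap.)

5

Greedy by earliest finish: after sorting by end time, pick each interval compatible with the last pick.
Sorted by end: (1,3)  (3,6)  (3,8)  (9,11)  (9,14)  (12,15)  (13,18)  (19,21)
take (1,3); take (3,6); skip (3,8); take (9,11); take (12,15); take (19,21).
Selected 5 observations.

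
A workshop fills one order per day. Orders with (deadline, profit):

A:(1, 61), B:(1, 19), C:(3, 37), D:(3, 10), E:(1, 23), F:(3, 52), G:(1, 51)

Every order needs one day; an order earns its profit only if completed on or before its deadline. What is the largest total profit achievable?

150

Sort by profit descending; place each in the latest free slot ≤ its deadline.
Profit order: A=61 F=52 G=51 C=37 E=23 B=19 D=10
Assign: A→slot 1, F→slot 3, G skipped, C→slot 2, E skipped, B skipped, D skipped.
Slots: [1:A] [2:C] [3:F]
Profit = 61 + 37 + 52 = 150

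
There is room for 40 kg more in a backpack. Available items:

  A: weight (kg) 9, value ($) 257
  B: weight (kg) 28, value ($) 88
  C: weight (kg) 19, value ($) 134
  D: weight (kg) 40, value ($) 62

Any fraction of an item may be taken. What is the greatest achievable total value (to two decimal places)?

Sort by value per unit weight and fill in that order.
Order: A (257/9=28.56) > C (134/19=7.05) > B (88/28=3.14) > D (62/40=1.55)
Fill: take A (9 @ 257) → take C (19 @ 134) → take 12/28 of B → 37.71; 40/40 used.
Total value = 428.71

428.71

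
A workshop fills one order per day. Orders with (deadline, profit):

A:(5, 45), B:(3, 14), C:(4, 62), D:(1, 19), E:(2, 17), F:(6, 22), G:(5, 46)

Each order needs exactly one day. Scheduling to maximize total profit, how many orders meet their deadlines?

6

Profit order: C=62 G=46 A=45 F=22 D=19 E=17 B=14
Assign: C→slot 4, G→slot 5, A→slot 3, F→slot 6, D→slot 1, E→slot 2, B skipped.
Slots: [1:D] [2:E] [3:A] [4:C] [5:G] [6:F]
6 of 7 scheduled.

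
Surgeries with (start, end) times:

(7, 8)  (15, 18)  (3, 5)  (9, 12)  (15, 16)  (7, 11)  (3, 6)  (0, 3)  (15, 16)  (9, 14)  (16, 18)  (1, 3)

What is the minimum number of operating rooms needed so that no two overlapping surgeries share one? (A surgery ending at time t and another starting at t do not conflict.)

Count concurrent intervals with a sweep; the peak is the room count.
starts: [0, 1, 3, 3, 7, 7, 9, 9, 15, 15, 15, 16]
ends:   [3, 3, 5, 6, 8, 11, 12, 14, 16, 16, 18, 18]
s0→1 s1→2 e3→1 e3→0 s3→1 s3→2 e5→1 e6→0 s7→1 s7→2 e8→1 s9→2 s9→3  — peak 3.

3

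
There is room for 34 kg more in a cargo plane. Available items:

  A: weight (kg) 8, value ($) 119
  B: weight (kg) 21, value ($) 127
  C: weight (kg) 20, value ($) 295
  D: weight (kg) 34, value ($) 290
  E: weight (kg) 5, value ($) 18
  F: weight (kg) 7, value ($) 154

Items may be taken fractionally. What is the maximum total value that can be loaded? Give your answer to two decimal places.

553.25

Ratios (sorted): F 22.00, A 14.88, C 14.75, D 8.53, B 6.05, E 3.60
take F (7 @ 154); take A (8 @ 119); take 19/20 of C → 280.25. Capacity used 34/34.
Total value = 553.25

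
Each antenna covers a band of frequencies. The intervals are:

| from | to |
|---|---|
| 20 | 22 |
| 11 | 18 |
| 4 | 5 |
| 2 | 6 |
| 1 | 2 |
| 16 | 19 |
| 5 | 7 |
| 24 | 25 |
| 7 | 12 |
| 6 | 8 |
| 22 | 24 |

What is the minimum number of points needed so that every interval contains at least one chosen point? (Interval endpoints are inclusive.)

Sort by right endpoint; whenever an interval is uncovered, place a point at its right end.
By right end: [1,2]  [4,5]  [2,6]  [5,7]  [6,8]  [7,12]  [11,18]  [16,19]  [20,22]  [22,24]  [24,25]
[1,2] uncovered → point at 2; [4,5] uncovered → point at 5; [6,8] uncovered → point at 8; [11,18] uncovered → point at 18; [20,22] uncovered → point at 22; [24,25] uncovered → point at 25.
Points: 2, 5, 8, 18, 22, 25 (6 total).

6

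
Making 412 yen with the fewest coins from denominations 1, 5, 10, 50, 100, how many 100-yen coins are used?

4

Greedy: take as many of the largest coin as possible, then repeat with the remainder.
412 − 4×100→12 − 1×10→2 − 2×1→0
Count of 100: 4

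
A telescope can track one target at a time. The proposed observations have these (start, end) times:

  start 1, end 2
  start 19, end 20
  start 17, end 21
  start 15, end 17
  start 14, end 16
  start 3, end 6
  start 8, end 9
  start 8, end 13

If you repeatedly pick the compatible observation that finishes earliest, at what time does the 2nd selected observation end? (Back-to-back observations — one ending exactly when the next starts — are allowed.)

Greedy by earliest finish: after sorting by end time, pick each interval compatible with the last pick.
By end time: (1,2), (3,6), (8,9), (8,13), (14,16), (15,17), (19,20), (17,21).
Pick (1,2); next start ≥ 2 → (3,6); next start ≥ 6 → (8,9); next start ≥ 9 → (14,16); next start ≥ 16 → (19,20).
Selected: (1,2) (3,6) (8,9) (14,16) (19,20)

6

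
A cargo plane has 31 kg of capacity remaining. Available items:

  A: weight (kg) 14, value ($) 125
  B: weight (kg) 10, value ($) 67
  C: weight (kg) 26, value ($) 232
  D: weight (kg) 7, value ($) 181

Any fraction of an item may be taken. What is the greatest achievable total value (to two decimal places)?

395.23

Sort by value per unit weight and fill in that order.
Order: D (181/7=25.86) > A (125/14=8.93) > C (232/26=8.92) > B (67/10=6.70)
Fill: take D (7 @ 181) → take A (14 @ 125) → take 10/26 of C → 89.23; 31/31 used.
Total value = 395.23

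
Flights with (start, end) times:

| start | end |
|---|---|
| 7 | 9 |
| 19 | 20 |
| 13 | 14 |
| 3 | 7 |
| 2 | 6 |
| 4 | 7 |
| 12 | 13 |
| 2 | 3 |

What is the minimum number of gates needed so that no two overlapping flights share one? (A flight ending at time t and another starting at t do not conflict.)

3

starts: [2, 2, 3, 4, 7, 12, 13, 19]
ends:   [3, 6, 7, 7, 9, 13, 14, 20]
s2→1 s2→2 e3→1 s3→2 s4→3  — peak 3.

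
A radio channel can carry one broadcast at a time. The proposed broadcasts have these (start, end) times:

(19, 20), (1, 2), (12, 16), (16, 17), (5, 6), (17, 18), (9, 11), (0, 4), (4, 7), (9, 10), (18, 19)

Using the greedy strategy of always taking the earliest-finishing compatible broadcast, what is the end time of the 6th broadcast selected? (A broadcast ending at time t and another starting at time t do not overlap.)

18

Greedy by earliest finish: after sorting by end time, pick each interval compatible with the last pick.
By end time: (1,2), (0,4), (5,6), (4,7), (9,10), (9,11), (12,16), (16,17), (17,18), (18,19), (19,20).
Pick (1,2); next start ≥ 2 → (5,6); next start ≥ 6 → (9,10); next start ≥ 10 → (12,16); next start ≥ 16 → (16,17); next start ≥ 17 → (17,18); next start ≥ 18 → (18,19); next start ≥ 19 → (19,20).
Selected: (1,2) (5,6) (9,10) (12,16) (16,17) (17,18) (18,19) (19,20)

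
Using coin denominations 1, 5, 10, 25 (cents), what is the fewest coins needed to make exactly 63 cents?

63 = 2×25 + 1×10 + 3×1
Total coins = 2 + 1 + 3 = 6

6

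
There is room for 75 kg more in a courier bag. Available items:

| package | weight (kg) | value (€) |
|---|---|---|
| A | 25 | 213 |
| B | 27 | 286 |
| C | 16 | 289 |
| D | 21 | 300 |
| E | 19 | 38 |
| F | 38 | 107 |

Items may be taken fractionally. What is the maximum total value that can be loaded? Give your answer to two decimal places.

968.72

Order: C (289/16=18.06) > D (300/21=14.29) > B (286/27=10.59) > A (213/25=8.52) > F (107/38=2.82) > E (38/19=2.00)
Fill: take C (16 @ 289) → take D (21 @ 300) → take B (27 @ 286) → take 11/25 of A → 93.72; 75/75 used.
Total value = 968.72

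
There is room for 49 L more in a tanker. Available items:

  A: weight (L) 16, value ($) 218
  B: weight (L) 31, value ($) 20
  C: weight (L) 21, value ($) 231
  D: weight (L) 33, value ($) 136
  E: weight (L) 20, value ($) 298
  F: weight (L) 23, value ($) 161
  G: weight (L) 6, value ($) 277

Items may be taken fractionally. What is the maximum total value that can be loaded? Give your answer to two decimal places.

Sort by value per unit weight and fill in that order.
Ratios (sorted): G 46.17, E 14.90, A 13.62, C 11.00, F 7.00, D 4.12, B 0.65
take G (6 @ 277); take E (20 @ 298); take A (16 @ 218); take 7/21 of C → 77.00. Capacity used 49/49.
Total value = 870.00

870.00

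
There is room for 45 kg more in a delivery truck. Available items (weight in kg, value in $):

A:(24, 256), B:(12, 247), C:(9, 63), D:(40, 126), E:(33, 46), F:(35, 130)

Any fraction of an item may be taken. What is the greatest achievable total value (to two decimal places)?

Sort by value per unit weight and fill in that order.
Ratios (sorted): B 20.58, A 10.67, C 7.00, F 3.71, D 3.15, E 1.39
take B (12 @ 247); take A (24 @ 256); take C (9 @ 63). Capacity used 45/45.
Total value = 566.00

566.00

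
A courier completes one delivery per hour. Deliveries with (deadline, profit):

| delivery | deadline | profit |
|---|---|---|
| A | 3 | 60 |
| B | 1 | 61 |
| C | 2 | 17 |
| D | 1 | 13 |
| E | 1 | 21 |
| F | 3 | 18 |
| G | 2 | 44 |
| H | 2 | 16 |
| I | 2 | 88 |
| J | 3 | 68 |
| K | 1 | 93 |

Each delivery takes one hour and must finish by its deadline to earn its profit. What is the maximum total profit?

Take jobs in profit order; each goes to the latest open slot no later than its deadline.
By profit: K(d1,93), I(d2,88), J(d3,68), B(d1,61), A(d3,60), G(d2,44), E(d1,21), F(d3,18), C(d2,17), H(d2,16), D(d1,13)
K→slot 1; I→slot 2; J→slot 3; B skipped; A skipped; G skipped; E skipped; F skipped; C skipped; H skipped; D skipped.
Profit = 93 + 88 + 68 = 249

249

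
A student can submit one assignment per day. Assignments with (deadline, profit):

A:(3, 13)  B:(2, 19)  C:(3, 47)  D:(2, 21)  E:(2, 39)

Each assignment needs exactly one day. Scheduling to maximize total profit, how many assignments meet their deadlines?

Profit order: C=47 E=39 D=21 B=19 A=13
Assign: C→slot 3, E→slot 2, D→slot 1, B skipped, A skipped.
Slots: [1:D] [2:E] [3:C]
3 of 5 scheduled.

3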